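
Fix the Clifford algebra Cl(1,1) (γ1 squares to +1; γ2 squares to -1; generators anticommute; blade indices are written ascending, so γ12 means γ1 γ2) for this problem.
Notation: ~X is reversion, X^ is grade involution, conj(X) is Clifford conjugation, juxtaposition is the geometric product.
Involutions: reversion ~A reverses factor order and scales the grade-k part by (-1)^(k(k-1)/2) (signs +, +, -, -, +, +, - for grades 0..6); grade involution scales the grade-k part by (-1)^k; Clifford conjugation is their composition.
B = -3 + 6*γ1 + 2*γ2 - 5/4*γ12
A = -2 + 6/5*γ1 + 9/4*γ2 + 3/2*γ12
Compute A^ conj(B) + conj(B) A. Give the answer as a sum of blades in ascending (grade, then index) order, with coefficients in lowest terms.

first term: 423/40 + 1263/80*γ1 + 73/4*γ2 - 181/10*γ12
second term: 207/40 + 207/80*γ1 - 53/4*γ2 - 181/10*γ12
Answer: 63/4 + 147/8*γ1 + 5*γ2 - 181/5*γ12


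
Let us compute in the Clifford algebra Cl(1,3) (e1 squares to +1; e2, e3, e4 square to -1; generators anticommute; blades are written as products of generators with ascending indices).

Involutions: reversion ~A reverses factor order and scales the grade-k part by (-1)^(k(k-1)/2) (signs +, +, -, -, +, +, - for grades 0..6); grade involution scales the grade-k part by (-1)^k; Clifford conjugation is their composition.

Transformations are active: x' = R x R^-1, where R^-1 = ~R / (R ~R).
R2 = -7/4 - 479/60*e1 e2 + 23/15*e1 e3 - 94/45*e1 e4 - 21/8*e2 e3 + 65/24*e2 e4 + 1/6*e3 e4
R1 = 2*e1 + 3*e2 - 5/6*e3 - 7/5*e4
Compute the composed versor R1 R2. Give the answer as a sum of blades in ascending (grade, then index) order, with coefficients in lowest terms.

Distribute over the terms of R1 (each basis-blade product reordered to ascending indices, repeated generators contracted through their squares):
(2*e1) R2 = -7/2*e1 - 479/30*e2 + 46/15*e3 - 188/45*e4 - 21/4*e1 e2 e3 + 65/12*e1 e2 e4 + 1/3*e1 e3 e4
(3*e2) R2 = -479/20*e1 - 21/4*e2 + 63/8*e3 - 65/8*e4 - 23/5*e1 e2 e3 + 94/15*e1 e2 e4 + 1/2*e2 e3 e4
(-5/6*e3) R2 = -23/18*e1 + 35/16*e2 + 35/24*e3 + 5/36*e4 + 479/72*e1 e2 e3 - 47/27*e1 e3 e4 + 325/144*e2 e3 e4
(-7/5*e4) R2 = 658/225*e1 - 91/24*e2 - 7/30*e3 + 49/20*e4 + 3353/300*e1 e2 e4 - 161/75*e1 e3 e4 + 147/40*e2 e3 e4
Summing the partial products and collecting blades:
Answer: -7741/300*e1 - 5477/240*e2 + 73/6*e3 - 3497/360*e4 - 1151/360*e1 e2 e3 + 1143/50*e1 e2 e4 - 2399/675*e1 e3 e4 + 4631/720*e2 e3 e4


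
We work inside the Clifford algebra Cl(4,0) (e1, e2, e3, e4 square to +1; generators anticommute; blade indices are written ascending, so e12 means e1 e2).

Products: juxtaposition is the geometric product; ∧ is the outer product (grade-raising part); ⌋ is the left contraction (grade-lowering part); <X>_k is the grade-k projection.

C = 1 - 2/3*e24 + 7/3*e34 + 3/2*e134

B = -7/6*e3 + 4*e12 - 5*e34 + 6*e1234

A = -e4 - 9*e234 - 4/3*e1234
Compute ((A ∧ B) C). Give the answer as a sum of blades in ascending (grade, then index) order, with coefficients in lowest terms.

step 1: -7/6*e34 - 4*e124
step 2: 49/18 - 11/12*e1 + 61/9*e23 - 7/6*e34 + 28/3*e123 - 4*e124
Answer: 49/18 - 11/12*e1 + 61/9*e23 - 7/6*e34 + 28/3*e123 - 4*e124


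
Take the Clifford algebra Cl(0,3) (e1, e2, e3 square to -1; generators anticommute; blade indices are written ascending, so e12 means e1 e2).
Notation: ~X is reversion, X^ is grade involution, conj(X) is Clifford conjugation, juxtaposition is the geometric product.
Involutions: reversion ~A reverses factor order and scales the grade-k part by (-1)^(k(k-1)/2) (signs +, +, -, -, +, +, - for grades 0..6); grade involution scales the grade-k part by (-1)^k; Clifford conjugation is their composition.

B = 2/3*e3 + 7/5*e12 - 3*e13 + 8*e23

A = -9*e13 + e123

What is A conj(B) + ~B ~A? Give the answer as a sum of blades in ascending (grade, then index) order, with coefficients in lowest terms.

first term: 27 + 2*e1 + 3*e2 + 7/5*e3 + 218/3*e12 - 63/5*e23
second term: -27 - 2*e1 - 3*e2 - 7/5*e3 + 218/3*e12 - 63/5*e23
Answer: 436/3*e12 - 126/5*e23


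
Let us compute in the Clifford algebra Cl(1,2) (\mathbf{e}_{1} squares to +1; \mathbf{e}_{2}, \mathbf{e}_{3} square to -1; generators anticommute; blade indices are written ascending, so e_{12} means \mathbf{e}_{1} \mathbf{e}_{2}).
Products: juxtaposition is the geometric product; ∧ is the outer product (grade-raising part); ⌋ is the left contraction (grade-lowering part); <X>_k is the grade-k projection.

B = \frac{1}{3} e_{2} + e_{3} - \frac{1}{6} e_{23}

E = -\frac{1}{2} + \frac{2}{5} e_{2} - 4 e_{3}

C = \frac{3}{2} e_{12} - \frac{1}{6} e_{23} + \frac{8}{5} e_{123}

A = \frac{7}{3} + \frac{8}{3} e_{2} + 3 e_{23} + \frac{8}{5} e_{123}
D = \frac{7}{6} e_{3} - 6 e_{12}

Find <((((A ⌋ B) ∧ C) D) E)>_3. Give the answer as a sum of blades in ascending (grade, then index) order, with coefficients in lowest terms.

step 1: -\frac{7}{18} + \frac{7}{9} e_{2} + \frac{25}{9} e_{3} - \frac{7}{18} e_{23}
step 2: -\frac{7}{12} e_{12} + \frac{7}{108} e_{23} + \frac{319}{90} e_{123}
step 3: \frac{7}{2} - \frac{49}{648} e_{2} - \frac{319}{15} e_{3} - \frac{2233}{540} e_{12} - \frac{7}{18} e_{13} - \frac{49}{72} e_{123}
step 4: -\frac{70297}{810} + \frac{133}{1350} e_{1} + \frac{9317}{6480} e_{2} - \frac{101}{30} e_{3} - \frac{707}{1080} e_{12} - \frac{7}{90} e_{13} + \frac{35677}{4050} e_{23} + \frac{36799}{2160} e_{123}
step 5: \frac{36799}{2160} e_{123}
Answer: \frac{36799}{2160} e_{123}


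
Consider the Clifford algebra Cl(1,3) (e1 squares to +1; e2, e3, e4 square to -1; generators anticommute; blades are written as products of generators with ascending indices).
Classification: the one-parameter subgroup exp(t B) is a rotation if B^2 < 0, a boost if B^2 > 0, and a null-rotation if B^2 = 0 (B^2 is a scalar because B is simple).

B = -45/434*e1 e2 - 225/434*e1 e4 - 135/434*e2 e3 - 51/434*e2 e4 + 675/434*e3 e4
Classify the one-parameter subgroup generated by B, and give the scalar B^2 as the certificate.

B^2 term by term: the squares give (-45/434)^2*(e1 e2)^2 + (-225/434)^2*(e1 e4)^2 + (-135/434)^2*(e2 e3)^2 + (-51/434)^2*(e2 e4)^2 + (675/434)^2*(e3 e4)^2 = 2025/188356*(+1) + 50625/188356*(+1) + 18225/188356*(-1) + 2601/188356*(-1) + 455625/188356*(-1) = -9/4 (each basis 2-blade squares to minus the product of its generators' squares); cross terms between blades sharing an index anticommute and cancel; the commuting (index-disjoint) pairs give grade-4 terms 2*c*c'*(blade product), which cancel blade by blade — e1 e2 e3 e4: -30375/94178 + 30375/94178 = 0 — confirming B is simple. So B^2 = -9/4.
Answer: rotation, certificate B^2 = -9/4. Note: conjugating B changes its blade decomposition but never the scalar B^2 = -9/4, whose sign settles the classification.


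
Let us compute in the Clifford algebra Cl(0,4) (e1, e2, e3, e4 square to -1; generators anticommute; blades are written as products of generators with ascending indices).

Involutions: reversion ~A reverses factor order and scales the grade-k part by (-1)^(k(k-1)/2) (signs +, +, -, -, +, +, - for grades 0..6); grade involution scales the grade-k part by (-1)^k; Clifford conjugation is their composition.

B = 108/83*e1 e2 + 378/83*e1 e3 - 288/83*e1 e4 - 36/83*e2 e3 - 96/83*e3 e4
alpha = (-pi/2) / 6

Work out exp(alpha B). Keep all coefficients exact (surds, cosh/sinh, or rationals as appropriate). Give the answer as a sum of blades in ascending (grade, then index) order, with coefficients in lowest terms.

B^2 term by term: the squares give (108/83)^2*(e1 e2)^2 + (378/83)^2*(e1 e3)^2 + (-288/83)^2*(e1 e4)^2 + (-36/83)^2*(e2 e3)^2 + (-96/83)^2*(e3 e4)^2 = 11664/6889*(-1) + 142884/6889*(-1) + 82944/6889*(-1) + 1296/6889*(-1) + 9216/6889*(-1) = -36 (each basis 2-blade squares to minus the product of its generators' squares); cross terms between blades sharing an index anticommute and cancel; the commuting (index-disjoint) pairs give grade-4 terms 2*c*c'*(blade product), which cancel blade by blade — e1 e2 e3 e4: -20736/6889 + 20736/6889 = 0 — confirming B is simple. So B^2 = -36.
B^2 = -36 — the negative square puts this in the circular regime; l = 6, alpha*l = -pi/2, so exp(alpha B) = cos(-pi/2) + (sin(-pi/2)/6)*B = 0 + (-1/6)*B.
Answer: -18/83*e1 e2 - 63/83*e1 e3 + 48/83*e1 e4 + 6/83*e2 e3 + 16/83*e3 e4


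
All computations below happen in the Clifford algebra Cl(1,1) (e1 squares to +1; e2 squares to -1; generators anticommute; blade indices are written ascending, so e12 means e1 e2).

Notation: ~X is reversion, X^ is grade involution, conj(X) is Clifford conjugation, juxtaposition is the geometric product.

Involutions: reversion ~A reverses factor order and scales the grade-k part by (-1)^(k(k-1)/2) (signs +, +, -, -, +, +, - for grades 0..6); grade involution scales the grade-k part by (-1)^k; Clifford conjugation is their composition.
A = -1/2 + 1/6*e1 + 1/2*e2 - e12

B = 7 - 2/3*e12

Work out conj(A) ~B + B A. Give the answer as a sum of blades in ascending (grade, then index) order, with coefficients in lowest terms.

first term: -17/6 - 3/2*e1 - 65/18*e2 + 20/3*e12
second term: -17/6 + 3/2*e1 + 65/18*e2 - 20/3*e12
Answer: -17/3


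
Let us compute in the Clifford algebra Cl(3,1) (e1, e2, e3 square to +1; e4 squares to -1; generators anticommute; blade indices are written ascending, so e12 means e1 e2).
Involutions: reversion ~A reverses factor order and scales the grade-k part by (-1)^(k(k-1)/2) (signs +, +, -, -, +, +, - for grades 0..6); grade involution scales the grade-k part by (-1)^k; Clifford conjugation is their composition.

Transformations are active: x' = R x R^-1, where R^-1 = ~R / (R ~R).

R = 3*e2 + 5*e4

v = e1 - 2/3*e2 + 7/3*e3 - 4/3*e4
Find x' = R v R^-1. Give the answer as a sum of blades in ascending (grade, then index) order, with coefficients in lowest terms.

~R = 3*e2 + 5*e4, and R ~R = -16, so R^-1 = ~R / (-16).
R v = 14/3 - 3*e12 - 5*e14 + 7*e23 - 2/3*e24 - 35/3*e34
Answer: -e1 - 13/12*e2 - 7/3*e3 - 19/12*e4


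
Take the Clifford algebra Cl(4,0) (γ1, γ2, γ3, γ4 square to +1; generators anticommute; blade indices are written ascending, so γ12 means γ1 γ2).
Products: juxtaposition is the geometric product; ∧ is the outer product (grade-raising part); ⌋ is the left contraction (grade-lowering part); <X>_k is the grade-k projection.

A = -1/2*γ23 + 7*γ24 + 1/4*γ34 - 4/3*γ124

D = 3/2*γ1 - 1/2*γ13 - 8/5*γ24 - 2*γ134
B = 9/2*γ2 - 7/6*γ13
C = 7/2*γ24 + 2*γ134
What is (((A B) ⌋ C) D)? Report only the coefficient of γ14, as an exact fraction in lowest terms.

step 1: 9/4*γ3 - 63/2*γ4 + 7/12*γ12 + 151/24*γ14 - 31/72*γ234 + 49/6*γ1234
step 2: 441/4*γ2 + 151/12*γ3 - 63*γ13 - 9/2*γ14
step 3: -63/2 + 151/24*γ1 + 207/2*γ3 - 5913/20*γ4 - 6903/40*γ12 - 151/8*γ13 + 151/6*γ14 + 9/4*γ34 + 441/8*γ123 + 302/15*γ234 + 1197/10*γ1234
Answer: 151/6


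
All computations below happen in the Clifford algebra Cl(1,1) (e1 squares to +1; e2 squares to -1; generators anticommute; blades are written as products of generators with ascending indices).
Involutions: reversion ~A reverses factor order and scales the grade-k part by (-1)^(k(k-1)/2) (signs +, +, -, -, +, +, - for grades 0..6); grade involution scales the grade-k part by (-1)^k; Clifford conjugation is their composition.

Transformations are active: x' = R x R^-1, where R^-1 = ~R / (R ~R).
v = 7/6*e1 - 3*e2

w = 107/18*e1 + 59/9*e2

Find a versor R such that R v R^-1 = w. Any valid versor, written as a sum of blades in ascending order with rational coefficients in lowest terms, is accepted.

A norm check does it: q(v) = q(w) = -275/36, hence R = v + w = 64/9*e1 + 32/9*e2 realises the map — parallel part kept, (v - w)/2 negated, v carried to w.
Answer: 64/9*e1 + 32/9*e2


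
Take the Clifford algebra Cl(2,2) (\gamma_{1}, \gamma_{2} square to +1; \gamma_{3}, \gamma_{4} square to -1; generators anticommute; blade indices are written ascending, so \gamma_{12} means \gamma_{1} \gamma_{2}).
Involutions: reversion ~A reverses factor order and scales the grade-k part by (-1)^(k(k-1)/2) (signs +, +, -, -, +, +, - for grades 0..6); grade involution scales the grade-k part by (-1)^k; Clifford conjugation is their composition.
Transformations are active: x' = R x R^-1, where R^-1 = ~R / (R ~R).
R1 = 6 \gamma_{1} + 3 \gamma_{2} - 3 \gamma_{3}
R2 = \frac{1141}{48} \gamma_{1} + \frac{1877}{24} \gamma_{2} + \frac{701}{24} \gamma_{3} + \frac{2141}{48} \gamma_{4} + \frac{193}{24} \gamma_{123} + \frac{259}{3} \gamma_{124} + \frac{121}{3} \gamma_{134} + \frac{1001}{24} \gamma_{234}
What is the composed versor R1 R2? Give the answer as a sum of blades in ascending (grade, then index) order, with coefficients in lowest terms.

Distribute over the terms of R1 (each basis-blade product reordered to ascending indices, repeated generators contracted through their squares):
(6 \gamma_{1}) R2 = \frac{1141}{8} + \frac{1877}{4} \gamma_{12} + \frac{701}{4} \gamma_{13} + \frac{2141}{8} \gamma_{14} + \frac{193}{4} \gamma_{23} + 518 \gamma_{24} + 242 \gamma_{34} + \frac{1001}{4} \gamma_{1234}
(3 \gamma_{2}) R2 = \frac{1877}{8} - \frac{1141}{16} \gamma_{12} - \frac{193}{8} \gamma_{13} - 259 \gamma_{14} + \frac{701}{8} \gamma_{23} + \frac{2141}{16} \gamma_{24} + \frac{1001}{8} \gamma_{34} - 121 \gamma_{1234}
(-3 \gamma_{3}) R2 = \frac{701}{8} + \frac{193}{8} \gamma_{12} + \frac{1141}{16} \gamma_{13} - 121 \gamma_{14} + \frac{1877}{8} \gamma_{23} - \frac{1001}{8} \gamma_{24} - \frac{2141}{16} \gamma_{34} - 259 \gamma_{1234}
Summing the partial products and collecting blades:
Answer: \frac{3719}{8} + \frac{6753}{16} \gamma_{12} + \frac{3559}{16} \gamma_{13} - \frac{899}{8} \gamma_{14} + \frac{741}{2} \gamma_{23} + \frac{8427}{16} \gamma_{24} + \frac{3733}{16} \gamma_{34} - \frac{519}{4} \gamma_{1234}


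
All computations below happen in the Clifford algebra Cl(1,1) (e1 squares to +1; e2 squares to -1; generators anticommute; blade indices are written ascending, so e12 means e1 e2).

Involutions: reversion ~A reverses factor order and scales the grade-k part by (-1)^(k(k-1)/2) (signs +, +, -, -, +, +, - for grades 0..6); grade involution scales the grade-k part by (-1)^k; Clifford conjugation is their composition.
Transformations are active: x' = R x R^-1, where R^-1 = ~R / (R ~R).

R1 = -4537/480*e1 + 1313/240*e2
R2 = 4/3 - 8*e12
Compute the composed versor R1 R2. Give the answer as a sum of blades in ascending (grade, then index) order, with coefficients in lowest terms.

Distribute over the terms of R1 (each basis-blade product reordered to ascending indices, repeated generators contracted through their squares):
(-4537/480*e1) R2 = -4537/360*e1 + 4537/60*e2
(1313/240*e2) R2 = -1313/30*e1 + 1313/180*e2
Summing the partial products and collecting blades:
Answer: -20293/360*e1 + 3731/45*e2


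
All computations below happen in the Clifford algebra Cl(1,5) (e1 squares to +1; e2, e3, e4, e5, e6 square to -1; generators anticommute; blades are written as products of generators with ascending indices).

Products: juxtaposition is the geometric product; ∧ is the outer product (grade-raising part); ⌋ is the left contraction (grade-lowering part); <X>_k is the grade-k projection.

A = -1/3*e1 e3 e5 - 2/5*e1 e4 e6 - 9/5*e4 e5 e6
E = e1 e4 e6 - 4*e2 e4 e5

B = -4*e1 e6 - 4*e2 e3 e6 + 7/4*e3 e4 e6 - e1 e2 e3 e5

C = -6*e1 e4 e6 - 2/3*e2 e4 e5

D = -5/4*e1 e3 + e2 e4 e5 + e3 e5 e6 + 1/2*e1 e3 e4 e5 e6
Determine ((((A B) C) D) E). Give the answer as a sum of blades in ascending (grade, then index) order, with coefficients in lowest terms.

step 1: -1/3*e2 - 8/5*e4 + 7/10*e1 e3 + 63/20*e3 e5 + 36/5*e1 e4 e5 + 4/3*e3 e5 e6 - 8/5*e1 e2 e3 e4 + 4/3*e1 e2 e5 e6 + 7/12*e1 e4 e5 e6 - 36/5*e2 e3 e4 e5 - 9/5*e1 e2 e3 e4 e6 - 2/5*e2 e3 e4 e5 e6
step 2: -24/5*e3 + 7/2*e5 + 24/5*e1 e2 + 48/5*e1 e6 - 54/5*e2 e3 + 16/15*e2 e5 + 4/15*e3 e6 - 2/9*e4 e5 - 216/5*e5 e6 - 7/18*e1 e2 e6 + 16/15*e1 e3 e5 + 8/9*e1 e4 e6 - 21/10*e2 e3 e4 + 48/5*e2 e3 e6 - 8*e2 e4 e5 + 21/5*e3 e4 e6 - 12/5*e1 e2 e3 e5 - 2*e1 e2 e4 e6 - 8*e1 e3 e4 e5 - 6/5*e1 e3 e5 e6 + 8/9*e2 e3 e4 e6 + 7/15*e1 e2 e3 e4 e5 + 216/5*e1 e2 e3 e5 e6 + 189/10*e1 e3 e4 e5 e6
step 3: 29/20 + 24/5*e1 + 2/9*e2 + 216/5*e3 + 5/3*e4 - 16/15*e5 + 4*e6 + 297/10*e1 e2 - 7/15*e1 e3 - 189/10*e1 e4 + 21/10*e1 e5 - 7/5*e1 e6 + 6*e2 e3 + 181/10*e2 e4 + 33/5*e2 e5 + 7/30*e2 e6 - 149/90*e3 e5 - 17/2*e3 e6 + 29/5*e4 e5 + 8/15*e4 e6 + 63/10*e5 e6 - 8*e1 e2 e3 - 21/8*e1 e2 e4 - 4/9*e1 e2 e5 + 72/5*e1 e2 e6 + 24*e1 e3 e4 - 559/40*e1 e3 e5 + 1/9*e1 e3 e6 - 74/15*e1 e4 e5 - 53/4*e1 e4 e6 - 2*e1 e5 e6 + e2 e3 e5 + 209/360*e2 e3 e6 - 11/36*e2 e4 e5 - 42*e2 e4 e6 + 324/5*e2 e5 e6 - 78/5*e3 e4 e5 - 8/9*e3 e4 e6 - 8/9*e3 e5 e6 - 189/8*e4 e5 e6 + 16/15*e1 e2 e3 e4 + 31/18*e1 e2 e3 e5 - 229/10*e1 e2 e3 e6 + 24/5*e1 e2 e4 e5 + 71/45*e1 e2 e4 e6 - 349/180*e1 e2 e5 e6 + 7/6*e1 e3 e4 e5 + 899/20*e1 e3 e4 e6 + 54*e1 e3 e5 e6 - 251/90*e1 e4 e5 e6 + 829/180*e2 e3 e4 e5 + 11/2*e2 e3 e4 e6 + 21/5*e2 e3 e5 e6 - 21/10*e2 e4 e5 e6 - 48/5*e3 e4 e5 e6 - 12*e1 e2 e3 e4 e5 + 2/3*e1 e2 e3 e4 e6 + 24/5*e1 e2 e3 e5 e6 - 21/5*e1 e2 e4 e5 e6 - 32/15*e2 e3 e4 e5 e6
step 4: 521/36 - 296/15*e1 + 223/9*e2 + 11407/180*e3 - 25*e4 + 6767/90*e5 - 273/10*e6 - 926/15*e1 e2 - 440/9*e1 e3 - 20/9*e1 e4 + 105/8*e1 e5 - 227/15*e1 e6 + 926/15*e2 e3 + 152/15*e2 e4 - 163/15*e2 e5 + 777/8*e2 e6 + 37/9*e3 e4 - 232/15*e3 e6 + 26/9*e4 e5 + 264*e4 e6 + 2446/15*e5 e6 - 61/6*e1 e2 e3 + 259/30*e1 e2 e4 + 147/2*e1 e2 e5 - 125/18*e1 e2 e6 - 29/18*e1 e3 e4 - 208/15*e1 e3 e5 + 225/2*e1 e4 e5 - 227/36*e1 e4 e6 - 23/45*e1 e5 e6 + 2657/90*e2 e3 e4 - 112/3*e2 e3 e6 - 1393/180*e2 e4 e5 - 549/10*e2 e4 e6 - 8/3*e2 e5 e6 + 30*e3 e4 e5 - 49/3*e3 e4 e6 + 125/6*e3 e5 e6 + 7/6*e4 e5 e6 + 3983/72*e1 e2 e3 e4 + 1472/15*e1 e2 e3 e5 + 228/5*e1 e2 e4 e5 + 70/9*e1 e2 e4 e6 - 1897/36*e1 e2 e5 e6 + 280/9*e1 e3 e4 e5 - 312/5*e1 e3 e4 e6 + 274/15*e1 e3 e5 e6 - 176/3*e1 e4 e5 e6 + 168*e2 e3 e4 e5 - 104/9*e2 e3 e4 e6 - 76/9*e2 e3 e5 e6 + 148/9*e2 e4 e5 e6 + 5867/360*e3 e4 e5 e6 - 91/15*e1 e2 e3 e4 e5 + 222*e1 e2 e3 e4 e6 - 6307/36*e1 e2 e3 e5 e6 - 61/5*e1 e2 e4 e5 e6 - 1619/18*e1 e3 e4 e5 e6 + 643/18*e2 e3 e4 e5 e6 + 5/9*e1 e2 e3 e4 e5 e6
Answer: 521/36 - 296/15*e1 + 223/9*e2 + 11407/180*e3 - 25*e4 + 6767/90*e5 - 273/10*e6 - 926/15*e1 e2 - 440/9*e1 e3 - 20/9*e1 e4 + 105/8*e1 e5 - 227/15*e1 e6 + 926/15*e2 e3 + 152/15*e2 e4 - 163/15*e2 e5 + 777/8*e2 e6 + 37/9*e3 e4 - 232/15*e3 e6 + 26/9*e4 e5 + 264*e4 e6 + 2446/15*e5 e6 - 61/6*e1 e2 e3 + 259/30*e1 e2 e4 + 147/2*e1 e2 e5 - 125/18*e1 e2 e6 - 29/18*e1 e3 e4 - 208/15*e1 e3 e5 + 225/2*e1 e4 e5 - 227/36*e1 e4 e6 - 23/45*e1 e5 e6 + 2657/90*e2 e3 e4 - 112/3*e2 e3 e6 - 1393/180*e2 e4 e5 - 549/10*e2 e4 e6 - 8/3*e2 e5 e6 + 30*e3 e4 e5 - 49/3*e3 e4 e6 + 125/6*e3 e5 e6 + 7/6*e4 e5 e6 + 3983/72*e1 e2 e3 e4 + 1472/15*e1 e2 e3 e5 + 228/5*e1 e2 e4 e5 + 70/9*e1 e2 e4 e6 - 1897/36*e1 e2 e5 e6 + 280/9*e1 e3 e4 e5 - 312/5*e1 e3 e4 e6 + 274/15*e1 e3 e5 e6 - 176/3*e1 e4 e5 e6 + 168*e2 e3 e4 e5 - 104/9*e2 e3 e4 e6 - 76/9*e2 e3 e5 e6 + 148/9*e2 e4 e5 e6 + 5867/360*e3 e4 e5 e6 - 91/15*e1 e2 e3 e4 e5 + 222*e1 e2 e3 e4 e6 - 6307/36*e1 e2 e3 e5 e6 - 61/5*e1 e2 e4 e5 e6 - 1619/18*e1 e3 e4 e5 e6 + 643/18*e2 e3 e4 e5 e6 + 5/9*e1 e2 e3 e4 e5 e6


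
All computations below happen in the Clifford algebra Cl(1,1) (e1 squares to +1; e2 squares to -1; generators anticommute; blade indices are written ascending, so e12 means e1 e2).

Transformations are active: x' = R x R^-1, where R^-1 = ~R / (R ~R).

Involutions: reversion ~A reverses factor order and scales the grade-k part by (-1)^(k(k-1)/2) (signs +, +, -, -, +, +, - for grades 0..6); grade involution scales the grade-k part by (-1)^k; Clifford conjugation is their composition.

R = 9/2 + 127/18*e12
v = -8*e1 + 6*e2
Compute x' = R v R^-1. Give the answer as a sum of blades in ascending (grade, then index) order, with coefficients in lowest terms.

~R = 9/2 - 127/18*e12, and R ~R = -2392/81, so R^-1 = ~R / (-2392/81).
R v = -235/3*e1 + 751/9*e2
Answer: 76241/2392*e1 - 75183/2392*e2


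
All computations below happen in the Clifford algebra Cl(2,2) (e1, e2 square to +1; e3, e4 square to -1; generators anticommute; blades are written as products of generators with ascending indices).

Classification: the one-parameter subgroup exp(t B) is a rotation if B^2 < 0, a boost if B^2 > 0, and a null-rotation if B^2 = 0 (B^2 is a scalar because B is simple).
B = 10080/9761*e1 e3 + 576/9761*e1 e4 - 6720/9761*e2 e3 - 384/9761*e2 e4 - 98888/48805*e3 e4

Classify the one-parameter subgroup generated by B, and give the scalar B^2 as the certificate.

B^2 term by term: the squares give (10080/9761)^2*(e1 e3)^2 + (576/9761)^2*(e1 e4)^2 + (-6720/9761)^2*(e2 e3)^2 + (-384/9761)^2*(e2 e4)^2 + (-98888/48805)^2*(e3 e4)^2 = 101606400/95277121*(+1) + 331776/95277121*(+1) + 45158400/95277121*(+1) + 147456/95277121*(+1) + 9778836544/2381928025*(-1) = -64/25 (each basis 2-blade squares to minus the product of its generators' squares); cross terms between blades sharing an index anticommute and cancel; the commuting (index-disjoint) pairs give grade-4 terms 2*c*c'*(blade product), which cancel blade by blade — e1 e2 e3 e4: 7741440/95277121 - 7741440/95277121 = 0 — confirming B is simple. So B^2 = -64/25.
Answer: rotation, certificate B^2 = -64/25. Why this suffices: the scalar -64/25 survives any versor conjugation, so its sign alone determines the class however B is presented.


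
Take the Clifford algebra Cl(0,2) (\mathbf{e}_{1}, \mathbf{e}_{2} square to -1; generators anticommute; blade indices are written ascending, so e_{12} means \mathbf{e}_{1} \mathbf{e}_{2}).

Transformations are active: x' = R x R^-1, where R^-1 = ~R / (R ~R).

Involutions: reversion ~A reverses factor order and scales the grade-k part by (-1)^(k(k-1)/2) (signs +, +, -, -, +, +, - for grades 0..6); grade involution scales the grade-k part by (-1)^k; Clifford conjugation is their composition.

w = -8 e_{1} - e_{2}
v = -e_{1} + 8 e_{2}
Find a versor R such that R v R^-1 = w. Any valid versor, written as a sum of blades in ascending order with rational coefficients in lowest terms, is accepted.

R = v + w = -9 e_{1} + 7 e_{2} works: the equal norms (-65) guarantee its sandwich swaps v into w.
Answer: -9 e_{1} + 7 e_{2}


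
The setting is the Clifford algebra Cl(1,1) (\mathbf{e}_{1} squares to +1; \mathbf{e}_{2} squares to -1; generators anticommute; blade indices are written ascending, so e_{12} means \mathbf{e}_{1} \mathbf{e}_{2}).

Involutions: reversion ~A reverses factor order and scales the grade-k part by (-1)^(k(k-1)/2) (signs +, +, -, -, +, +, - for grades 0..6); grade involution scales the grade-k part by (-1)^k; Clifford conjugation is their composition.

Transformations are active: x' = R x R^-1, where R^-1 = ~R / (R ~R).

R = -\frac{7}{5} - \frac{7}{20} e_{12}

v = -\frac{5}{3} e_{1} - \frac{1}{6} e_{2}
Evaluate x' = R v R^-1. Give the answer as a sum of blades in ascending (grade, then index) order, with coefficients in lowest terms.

~R = -\frac{7}{5} + \frac{7}{20} e_{12}, and R ~R = \frac{147}{80}, so R^-1 = ~R / (\frac{147}{80}).
R v = \frac{91}{40} e_{1} - \frac{7}{20} e_{2}
Answer: -\frac{9}{5} e_{1} + \frac{7}{10} e_{2}


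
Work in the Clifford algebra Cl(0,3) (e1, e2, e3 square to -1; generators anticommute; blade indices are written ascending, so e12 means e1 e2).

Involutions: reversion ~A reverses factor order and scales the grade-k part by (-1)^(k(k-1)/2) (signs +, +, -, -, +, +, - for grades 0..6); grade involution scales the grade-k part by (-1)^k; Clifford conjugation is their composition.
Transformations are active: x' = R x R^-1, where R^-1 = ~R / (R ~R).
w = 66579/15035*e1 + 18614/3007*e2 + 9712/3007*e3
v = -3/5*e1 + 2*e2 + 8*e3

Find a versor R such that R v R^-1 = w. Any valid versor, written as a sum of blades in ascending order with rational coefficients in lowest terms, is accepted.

Take R = v + w = 57558/15035*e1 + 24628/3007*e2 + 33768/3007*e3. Because q(v) = q(w) = -1709/25, conjugation by R sends v exactly to w.
Answer: 57558/15035*e1 + 24628/3007*e2 + 33768/3007*e3


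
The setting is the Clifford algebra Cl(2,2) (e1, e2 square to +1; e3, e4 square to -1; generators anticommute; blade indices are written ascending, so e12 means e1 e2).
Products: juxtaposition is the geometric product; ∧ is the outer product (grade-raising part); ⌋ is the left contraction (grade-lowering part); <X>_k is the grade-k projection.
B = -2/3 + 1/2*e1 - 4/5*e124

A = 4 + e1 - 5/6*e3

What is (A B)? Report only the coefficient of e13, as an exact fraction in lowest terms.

step 1: -13/6 + 4/3*e1 + 5/9*e3 + 5/12*e13 - 4/5*e24 - 16/5*e124 + 2/3*e1234
Answer: 5/12


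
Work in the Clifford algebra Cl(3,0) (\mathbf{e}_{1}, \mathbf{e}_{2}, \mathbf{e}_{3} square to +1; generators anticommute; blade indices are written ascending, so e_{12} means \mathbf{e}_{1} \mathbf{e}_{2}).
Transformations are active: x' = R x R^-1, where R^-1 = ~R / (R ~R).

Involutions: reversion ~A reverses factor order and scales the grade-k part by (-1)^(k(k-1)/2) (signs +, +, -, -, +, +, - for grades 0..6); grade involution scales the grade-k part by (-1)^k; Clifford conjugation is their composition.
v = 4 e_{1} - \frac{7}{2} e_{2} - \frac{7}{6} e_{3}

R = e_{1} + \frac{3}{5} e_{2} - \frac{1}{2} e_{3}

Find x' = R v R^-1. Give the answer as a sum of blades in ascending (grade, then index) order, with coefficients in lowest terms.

~R = e_{1} + \frac{3}{5} e_{2} - \frac{1}{2} e_{3}, and R ~R = \frac{161}{100}, so R^-1 = ~R / (\frac{161}{100}).
R v = \frac{149}{60} - \frac{59}{10} e_{12} + \frac{5}{6} e_{13} - \frac{49}{20} e_{23}
Answer: -\frac{442}{483} e_{1} + \frac{1723}{322} e_{2} - \frac{121}{322} e_{3}


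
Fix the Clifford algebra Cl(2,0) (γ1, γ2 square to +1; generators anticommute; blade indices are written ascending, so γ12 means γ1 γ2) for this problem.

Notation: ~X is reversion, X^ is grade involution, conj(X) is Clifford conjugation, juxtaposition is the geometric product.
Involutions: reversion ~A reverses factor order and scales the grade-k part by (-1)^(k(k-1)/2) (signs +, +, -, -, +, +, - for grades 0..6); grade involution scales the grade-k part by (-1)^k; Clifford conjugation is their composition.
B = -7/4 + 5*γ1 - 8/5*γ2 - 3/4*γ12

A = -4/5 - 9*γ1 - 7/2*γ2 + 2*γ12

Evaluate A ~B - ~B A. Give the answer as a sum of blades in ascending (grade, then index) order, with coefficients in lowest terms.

first term: -79/2 + 447/40*γ1 - 1869/200*γ2 + 139/5*γ12
second term: -79/2 + 493/40*γ1 + 4831/200*γ2 - 36*γ12
Answer: -23/20*γ1 - 67/2*γ2 + 319/5*γ12


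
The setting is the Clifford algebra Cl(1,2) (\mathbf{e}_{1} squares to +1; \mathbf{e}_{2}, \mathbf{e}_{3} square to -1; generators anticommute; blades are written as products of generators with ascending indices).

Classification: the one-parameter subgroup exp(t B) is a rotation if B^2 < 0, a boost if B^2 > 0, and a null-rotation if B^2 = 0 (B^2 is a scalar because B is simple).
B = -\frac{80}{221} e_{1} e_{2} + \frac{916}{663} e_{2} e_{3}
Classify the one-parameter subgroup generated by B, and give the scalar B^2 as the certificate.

B^2 term by term: the squares give (-\frac{80}{221})^2*(e_{1} e_{2})^2 + (\frac{916}{663})^2*(e_{2} e_{3})^2 = \frac{6400}{48841}*(+1) + \frac{839056}{439569}*(-1) = -\frac{16}{9} (each basis 2-blade squares to minus the product of its generators' squares); cross terms between blades sharing an index anticommute and cancel. So B^2 = -\frac{16}{9}.
Answer: rotation, certificate B^2 = -\frac{16}{9}. Certificate logic: -\frac{16}{9} is a conjugation-invariant scalar, so its sign fixes rotation versus boost versus null-rotation outright.


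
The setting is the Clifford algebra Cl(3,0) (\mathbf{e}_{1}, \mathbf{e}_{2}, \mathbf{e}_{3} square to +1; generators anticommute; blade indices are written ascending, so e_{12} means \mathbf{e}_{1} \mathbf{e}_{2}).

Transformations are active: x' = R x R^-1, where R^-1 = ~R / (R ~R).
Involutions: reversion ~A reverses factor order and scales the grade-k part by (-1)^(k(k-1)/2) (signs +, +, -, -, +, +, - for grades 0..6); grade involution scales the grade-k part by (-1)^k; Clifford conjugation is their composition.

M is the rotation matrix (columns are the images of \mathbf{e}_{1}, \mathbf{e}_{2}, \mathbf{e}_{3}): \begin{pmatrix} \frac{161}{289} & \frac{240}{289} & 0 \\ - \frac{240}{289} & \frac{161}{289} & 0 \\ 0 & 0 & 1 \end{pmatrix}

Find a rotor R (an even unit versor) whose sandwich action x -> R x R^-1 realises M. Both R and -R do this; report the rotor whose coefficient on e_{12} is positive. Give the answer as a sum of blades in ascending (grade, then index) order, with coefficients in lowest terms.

Method: write R = a + b12*e_{12} + b13*e_{13} + b23*e_{23} with a^2 + b12^2 + b13^2 + b23^2 = 1 (so R^-1 = ~R). Expanding the columns R e_j ~R gives tr M = 4a^2 - 1 and, from the antisymmetric part, M21 - M12 = -4a*b12, M13 - M31 = 4a*b13, M32 - M23 = -4a*b23.
Here tr M = \frac{611}{289}, so a^2 = (1 + tr M)/4 = \frac{225}{289} and a = ±\frac{15}{17}. Taking a = \frac{15}{17}: M21 - M12 = -\frac{480}{289}, M13 - M31 = 0, M32 - M23 = 0, giving b12 = \frac{8}{17}, b13 = 0, b23 = 0, i.e. R = \frac{15}{17} + \frac{8}{17} e_{12}.
Its e_{12} coefficient is already positive.
Answer: \frac{15}{17} + \frac{8}{17} e_{12}. Note: both R and -R realise this M (trace \frac{611}{289}); the covering map identifies them, and the e_{12}-coefficient sign is the tie-breaker.


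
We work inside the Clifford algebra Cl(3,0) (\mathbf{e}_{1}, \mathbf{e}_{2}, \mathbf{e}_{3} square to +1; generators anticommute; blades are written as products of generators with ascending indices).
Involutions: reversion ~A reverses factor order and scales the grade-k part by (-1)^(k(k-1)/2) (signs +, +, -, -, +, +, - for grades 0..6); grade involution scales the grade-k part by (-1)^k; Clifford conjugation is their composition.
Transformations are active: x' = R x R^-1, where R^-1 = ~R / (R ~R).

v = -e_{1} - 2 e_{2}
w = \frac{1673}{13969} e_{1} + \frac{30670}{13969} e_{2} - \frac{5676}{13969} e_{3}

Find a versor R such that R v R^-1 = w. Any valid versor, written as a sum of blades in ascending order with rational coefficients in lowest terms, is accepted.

Since q(v) = q(w) = 5, the sum R = v + w = -\frac{12296}{13969} e_{1} + \frac{2732}{13969} e_{2} - \frac{5676}{13969} e_{3} does the job whenever invertible.
Answer: -\frac{12296}{13969} e_{1} + \frac{2732}{13969} e_{2} - \frac{5676}{13969} e_{3}


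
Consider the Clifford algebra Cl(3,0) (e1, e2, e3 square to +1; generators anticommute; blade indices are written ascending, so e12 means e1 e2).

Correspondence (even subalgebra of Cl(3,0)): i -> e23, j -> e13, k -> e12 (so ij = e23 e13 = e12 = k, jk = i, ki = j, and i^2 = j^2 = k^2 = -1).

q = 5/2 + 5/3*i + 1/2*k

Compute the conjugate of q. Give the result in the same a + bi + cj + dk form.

In blades: q = 5/2 + 1/2*e12 + 5/3*e23.
Quaternion conjugation is reversion on the even subalgebra: the scalar is fixed and every grade-2 blade flips sign, giving 5/2 - 1/2*e12 - 5/3*e23; translating back:
Answer: 5/2 - 5/3*i - 1/2*k


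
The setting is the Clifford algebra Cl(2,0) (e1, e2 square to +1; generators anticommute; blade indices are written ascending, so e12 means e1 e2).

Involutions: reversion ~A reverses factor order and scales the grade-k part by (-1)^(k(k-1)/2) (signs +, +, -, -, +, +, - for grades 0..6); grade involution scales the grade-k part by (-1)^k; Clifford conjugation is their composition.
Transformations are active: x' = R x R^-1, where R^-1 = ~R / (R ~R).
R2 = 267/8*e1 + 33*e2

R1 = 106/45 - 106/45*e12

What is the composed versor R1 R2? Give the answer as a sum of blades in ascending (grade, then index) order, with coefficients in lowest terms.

Distribute over the terms of R1 (each basis-blade product reordered to ascending indices, repeated generators contracted through their squares):
(106/45) R2 = 4717/60*e1 + 1166/15*e2
(-106/45*e12) R2 = -1166/15*e1 + 4717/60*e2
Summing the partial products and collecting blades:
Answer: 53/60*e1 + 3127/20*e2


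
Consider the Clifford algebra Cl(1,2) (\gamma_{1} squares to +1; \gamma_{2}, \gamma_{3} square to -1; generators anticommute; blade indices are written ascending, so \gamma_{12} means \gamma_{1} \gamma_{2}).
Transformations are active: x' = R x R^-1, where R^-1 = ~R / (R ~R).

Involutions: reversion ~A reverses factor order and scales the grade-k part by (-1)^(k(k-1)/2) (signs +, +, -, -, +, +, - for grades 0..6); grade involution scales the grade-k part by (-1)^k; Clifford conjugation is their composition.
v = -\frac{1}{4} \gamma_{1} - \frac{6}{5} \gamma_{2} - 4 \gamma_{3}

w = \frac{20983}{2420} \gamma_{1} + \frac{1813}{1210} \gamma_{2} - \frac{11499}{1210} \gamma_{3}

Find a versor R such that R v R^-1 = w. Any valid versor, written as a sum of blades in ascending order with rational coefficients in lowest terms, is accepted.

Since q(v) = q(w) = -\frac{6951}{400}, the sum R = v + w = \frac{10189}{1210} \gamma_{1} + \frac{361}{1210} \gamma_{2} - \frac{16339}{1210} \gamma_{3} does the job whenever invertible.
Answer: \frac{10189}{1210} \gamma_{1} + \frac{361}{1210} \gamma_{2} - \frac{16339}{1210} \gamma_{3}


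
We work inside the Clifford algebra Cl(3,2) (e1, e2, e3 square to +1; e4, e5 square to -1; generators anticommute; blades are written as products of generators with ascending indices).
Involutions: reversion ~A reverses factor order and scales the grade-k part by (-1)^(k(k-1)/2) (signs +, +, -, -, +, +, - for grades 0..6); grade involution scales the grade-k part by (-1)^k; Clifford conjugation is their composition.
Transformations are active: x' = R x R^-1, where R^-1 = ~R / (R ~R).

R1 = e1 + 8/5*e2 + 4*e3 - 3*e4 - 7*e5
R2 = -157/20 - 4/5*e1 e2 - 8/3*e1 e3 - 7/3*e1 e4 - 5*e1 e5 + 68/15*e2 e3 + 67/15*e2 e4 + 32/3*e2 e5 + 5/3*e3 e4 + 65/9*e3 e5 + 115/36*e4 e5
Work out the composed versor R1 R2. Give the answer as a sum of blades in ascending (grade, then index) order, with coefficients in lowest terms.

Distribute over the terms of R1 (each basis-blade product reordered to ascending indices, repeated generators contracted through their squares):
(e1) R2 = -157/20*e1 - 4/5*e2 - 8/3*e3 - 7/3*e4 - 5*e5 + 68/15*e1 e2 e3 + 67/15*e1 e2 e4 + 32/3*e1 e2 e5 + 5/3*e1 e3 e4 + 65/9*e1 e3 e5 + 115/36*e1 e4 e5
(8/5*e2) R2 = 32/25*e1 - 314/25*e2 + 544/75*e3 + 536/75*e4 + 256/15*e5 + 64/15*e1 e2 e3 + 56/15*e1 e2 e4 + 8*e1 e2 e5 + 8/3*e2 e3 e4 + 104/9*e2 e3 e5 + 46/9*e2 e4 e5
(4*e3) R2 = 32/3*e1 - 272/15*e2 - 157/5*e3 + 20/3*e4 + 260/9*e5 - 16/5*e1 e2 e3 + 28/3*e1 e3 e4 + 20*e1 e3 e5 - 268/15*e2 e3 e4 - 128/3*e2 e3 e5 + 115/9*e3 e4 e5
(-3*e4) R2 = 7*e1 - 67/5*e2 - 5*e3 + 471/20*e4 + 115/12*e5 + 12/5*e1 e2 e4 + 8*e1 e3 e4 - 15*e1 e4 e5 - 68/5*e2 e3 e4 + 32*e2 e4 e5 + 65/3*e3 e4 e5
(-7*e5) R2 = 35*e1 - 224/3*e2 - 455/9*e3 - 805/36*e4 + 1099/20*e5 + 28/5*e1 e2 e5 + 56/3*e1 e3 e5 + 49/3*e1 e4 e5 - 476/15*e2 e3 e5 - 469/15*e2 e4 e5 - 35/3*e3 e4 e5
Summing the partial products and collecting blades:
Answer: 13829/300*e1 - 2989/25*e2 - 18533/225*e3 + 5701/450*e4 + 4747/45*e5 + 28/5*e1 e2 e3 + 53/5*e1 e2 e4 + 364/15*e1 e2 e5 + 19*e1 e3 e4 + 413/9*e1 e3 e5 + 163/36*e1 e4 e5 - 144/5*e2 e3 e4 - 2828/45*e2 e3 e5 + 263/45*e2 e4 e5 + 205/9*e3 e4 e5


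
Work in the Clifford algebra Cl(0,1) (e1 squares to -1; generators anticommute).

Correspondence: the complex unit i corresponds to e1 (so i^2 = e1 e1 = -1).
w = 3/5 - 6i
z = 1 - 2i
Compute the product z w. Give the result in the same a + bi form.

In blades: z = 1 - 2*e1, w = 3/5 - 6*e1.
Distribute z over w term by term (generator squares from the signature, products reordered to ascending indices): (1)*w = 3/5 - 6*e1; (-2*e1)*w = -12 - 6/5*e1.
Sum: -57/5 - 36/5*e1; translating back through the correspondence:
Answer: -57/5 - 36/5*i


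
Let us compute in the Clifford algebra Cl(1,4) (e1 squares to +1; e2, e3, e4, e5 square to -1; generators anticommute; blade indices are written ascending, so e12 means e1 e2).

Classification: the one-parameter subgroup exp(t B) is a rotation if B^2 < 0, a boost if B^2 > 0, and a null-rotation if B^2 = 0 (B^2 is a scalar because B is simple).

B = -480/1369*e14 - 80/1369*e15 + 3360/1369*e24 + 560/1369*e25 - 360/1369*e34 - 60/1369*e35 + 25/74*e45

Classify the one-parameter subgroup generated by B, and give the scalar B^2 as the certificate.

B^2 term by term: the squares give (-480/1369)^2*(e14)^2 + (-80/1369)^2*(e15)^2 + (3360/1369)^2*(e24)^2 + (560/1369)^2*(e25)^2 + (-360/1369)^2*(e34)^2 + (-60/1369)^2*(e35)^2 + (25/74)^2*(e45)^2 = 230400/1874161*(+1) + 6400/1874161*(+1) + 11289600/1874161*(-1) + 313600/1874161*(-1) + 129600/1874161*(-1) + 3600/1874161*(-1) + 625/5476*(-1) = -25/4 (each basis 2-blade squares to minus the product of its generators' squares); cross terms between blades sharing an index anticommute and cancel; the commuting (index-disjoint) pairs give grade-4 terms 2*c*c'*(blade product), which cancel blade by blade — e1245: 537600/1874161 - 537600/1874161 = 0; e1345: -57600/1874161 + 57600/1874161 = 0; e2345: 403200/1874161 - 403200/1874161 = 0 — confirming B is simple. So B^2 = -25/4.
Answer: rotation, certificate B^2 = -25/4. Why this suffices: the scalar -25/4 survives any versor conjugation, so its sign alone determines the class however B is presented.


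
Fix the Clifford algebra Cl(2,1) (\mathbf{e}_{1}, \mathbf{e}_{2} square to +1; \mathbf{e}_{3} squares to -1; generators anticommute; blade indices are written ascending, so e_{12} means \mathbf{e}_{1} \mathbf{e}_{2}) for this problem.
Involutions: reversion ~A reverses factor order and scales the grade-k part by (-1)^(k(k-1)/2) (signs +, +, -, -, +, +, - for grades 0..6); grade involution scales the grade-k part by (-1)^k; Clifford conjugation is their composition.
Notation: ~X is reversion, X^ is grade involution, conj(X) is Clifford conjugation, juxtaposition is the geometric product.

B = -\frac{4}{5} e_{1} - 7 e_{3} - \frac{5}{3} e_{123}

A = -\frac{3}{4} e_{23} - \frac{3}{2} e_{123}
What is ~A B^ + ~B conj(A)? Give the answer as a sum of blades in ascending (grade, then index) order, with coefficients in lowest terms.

first term: \frac{5}{2} + \frac{5}{4} e_{1} - \frac{21}{4} e_{2} - \frac{21}{2} e_{12} + \frac{6}{5} e_{23} + \frac{3}{5} e_{123}
second term: -\frac{5}{2} + \frac{5}{4} e_{1} - \frac{21}{4} e_{2} - \frac{21}{2} e_{12} + \frac{6}{5} e_{23} - \frac{3}{5} e_{123}
Answer: \frac{5}{2} e_{1} - \frac{21}{2} e_{2} - 21 e_{12} + \frac{12}{5} e_{23}


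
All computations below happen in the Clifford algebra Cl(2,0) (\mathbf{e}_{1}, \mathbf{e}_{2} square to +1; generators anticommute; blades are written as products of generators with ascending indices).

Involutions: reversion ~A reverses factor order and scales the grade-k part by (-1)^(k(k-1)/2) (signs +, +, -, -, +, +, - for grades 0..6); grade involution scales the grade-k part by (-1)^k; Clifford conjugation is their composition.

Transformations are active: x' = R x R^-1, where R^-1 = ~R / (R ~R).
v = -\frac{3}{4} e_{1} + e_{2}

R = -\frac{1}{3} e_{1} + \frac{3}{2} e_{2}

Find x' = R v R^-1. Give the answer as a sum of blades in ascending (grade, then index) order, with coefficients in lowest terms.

~R = -\frac{1}{3} e_{1} + \frac{3}{2} e_{2}, and R ~R = \frac{85}{36}, so R^-1 = ~R / (\frac{85}{36}).
R v = \frac{7}{4} + \frac{19}{24} e_{1} e_{2}
Answer: \frac{87}{340} e_{1} + \frac{104}{85} e_{2}


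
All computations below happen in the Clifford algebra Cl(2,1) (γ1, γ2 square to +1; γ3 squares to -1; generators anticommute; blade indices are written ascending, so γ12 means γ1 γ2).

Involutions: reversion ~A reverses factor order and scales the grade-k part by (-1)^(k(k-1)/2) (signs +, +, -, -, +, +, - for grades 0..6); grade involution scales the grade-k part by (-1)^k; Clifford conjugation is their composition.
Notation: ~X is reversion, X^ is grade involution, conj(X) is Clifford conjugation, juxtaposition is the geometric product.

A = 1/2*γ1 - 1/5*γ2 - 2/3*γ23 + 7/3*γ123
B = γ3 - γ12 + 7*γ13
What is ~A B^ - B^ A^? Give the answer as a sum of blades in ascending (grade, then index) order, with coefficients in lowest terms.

first term: -1/5*γ1 + 33/2*γ2 + 7/6*γ3 - 7*γ12 + 1/6*γ13 + 1/5*γ23 + 7/5*γ123
second term: -1/5*γ1 + 33/2*γ2 + 7/6*γ3 - 7*γ12 + 1/6*γ13 + 1/5*γ23 - 7/5*γ123
Answer: 14/5*γ123


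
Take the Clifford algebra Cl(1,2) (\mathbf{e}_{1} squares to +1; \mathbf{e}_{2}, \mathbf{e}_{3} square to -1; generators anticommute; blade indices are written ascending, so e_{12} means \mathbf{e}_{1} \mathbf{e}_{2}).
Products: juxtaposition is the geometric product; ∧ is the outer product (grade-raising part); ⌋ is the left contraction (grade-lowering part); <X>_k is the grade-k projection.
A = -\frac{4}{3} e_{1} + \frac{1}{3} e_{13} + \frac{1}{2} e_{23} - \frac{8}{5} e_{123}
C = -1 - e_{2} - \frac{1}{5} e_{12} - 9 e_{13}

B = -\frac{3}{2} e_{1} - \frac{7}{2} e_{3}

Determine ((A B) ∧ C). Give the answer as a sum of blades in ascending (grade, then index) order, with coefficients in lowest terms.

step 1: 2 + \frac{7}{6} e_{1} + \frac{7}{4} e_{2} + \frac{1}{2} e_{3} - \frac{28}{5} e_{12} + \frac{14}{3} e_{13} + \frac{12}{5} e_{23} - \frac{3}{4} e_{123}
step 2: -2 - \frac{7}{6} e_{1} - \frac{15}{4} e_{2} - \frac{1}{2} e_{3} + \frac{121}{30} e_{12} - \frac{68}{3} e_{13} - \frac{19}{10} e_{23} + \frac{316}{15} e_{123}
Answer: -2 - \frac{7}{6} e_{1} - \frac{15}{4} e_{2} - \frac{1}{2} e_{3} + \frac{121}{30} e_{12} - \frac{68}{3} e_{13} - \frac{19}{10} e_{23} + \frac{316}{15} e_{123}
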